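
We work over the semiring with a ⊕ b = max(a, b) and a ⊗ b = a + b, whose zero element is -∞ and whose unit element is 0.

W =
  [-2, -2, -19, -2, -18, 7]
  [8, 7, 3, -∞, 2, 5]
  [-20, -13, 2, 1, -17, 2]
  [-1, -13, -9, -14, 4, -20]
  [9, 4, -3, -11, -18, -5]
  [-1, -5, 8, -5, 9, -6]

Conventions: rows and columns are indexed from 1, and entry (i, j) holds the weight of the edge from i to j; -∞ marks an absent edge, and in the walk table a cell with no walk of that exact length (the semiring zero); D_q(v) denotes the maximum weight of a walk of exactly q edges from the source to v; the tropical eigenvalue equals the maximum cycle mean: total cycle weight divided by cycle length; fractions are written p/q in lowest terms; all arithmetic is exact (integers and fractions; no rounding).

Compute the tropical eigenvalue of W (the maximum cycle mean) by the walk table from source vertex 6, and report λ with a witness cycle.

q=0: [-∞, -∞, -∞, -∞, -∞, 0]
q=1: [-1, -5, 8, -5, 9, -6]
q=2: [18, 13, 10, 9, 3, 10]
q=3: [21, 20, 18, 16, 19, 25]
q=4: [28, 27, 33, 20, 34, 28]
q=5: [43, 38, 36, 34, 37, 35]
q=6: [46, 45, 43, 41, 44, 50]
Optimal cycle mean attained by: cycle 1->6->5->1, total 7 + 9 + 9, length 3.
Answer: λ = 25/3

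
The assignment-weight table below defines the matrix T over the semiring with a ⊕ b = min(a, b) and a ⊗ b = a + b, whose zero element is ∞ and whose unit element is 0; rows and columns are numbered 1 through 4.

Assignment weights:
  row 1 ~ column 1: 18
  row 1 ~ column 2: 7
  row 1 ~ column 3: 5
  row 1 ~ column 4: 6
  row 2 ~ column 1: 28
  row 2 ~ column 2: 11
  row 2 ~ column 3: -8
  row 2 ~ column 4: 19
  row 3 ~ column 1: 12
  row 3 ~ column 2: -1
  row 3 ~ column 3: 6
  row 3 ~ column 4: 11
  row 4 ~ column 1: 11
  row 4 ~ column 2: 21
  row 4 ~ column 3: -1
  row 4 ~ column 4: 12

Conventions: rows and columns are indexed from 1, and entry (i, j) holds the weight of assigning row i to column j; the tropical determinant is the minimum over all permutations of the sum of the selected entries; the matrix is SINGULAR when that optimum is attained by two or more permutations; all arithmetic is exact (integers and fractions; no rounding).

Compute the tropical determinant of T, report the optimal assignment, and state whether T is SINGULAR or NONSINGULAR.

σ = (1, 2, 3, 4): 18 + 11 + 6 + 12 = 47
σ = (1, 2, 4, 3): 18 + 11 + 11 + (-1) = 39
σ = (1, 3, 2, 4): 18 + (-8) + (-1) + 12 = 21
σ = (1, 3, 4, 2): 18 + (-8) + 11 + 21 = 42
σ = (1, 4, 2, 3): 18 + 19 + (-1) + (-1) = 35
σ = (1, 4, 3, 2): 18 + 19 + 6 + 21 = 64
σ = (2, 1, 3, 4): 7 + 28 + 6 + 12 = 53
σ = (2, 1, 4, 3): 7 + 28 + 11 + (-1) = 45
σ = (2, 3, 1, 4): 7 + (-8) + 12 + 12 = 23
σ = (2, 3, 4, 1): 7 + (-8) + 11 + 11 = 21
σ = (2, 4, 1, 3): 7 + 19 + 12 + (-1) = 37
σ = (2, 4, 3, 1): 7 + 19 + 6 + 11 = 43
σ = (3, 1, 2, 4): 5 + 28 + (-1) + 12 = 44
σ = (3, 1, 4, 2): 5 + 28 + 11 + 21 = 65
σ = (3, 2, 1, 4): 5 + 11 + 12 + 12 = 40
σ = (3, 2, 4, 1): 5 + 11 + 11 + 11 = 38
σ = (3, 4, 1, 2): 5 + 19 + 12 + 21 = 57
σ = (3, 4, 2, 1): 5 + 19 + (-1) + 11 = 34
σ = (4, 1, 2, 3): 6 + 28 + (-1) + (-1) = 32
σ = (4, 1, 3, 2): 6 + 28 + 6 + 21 = 61
σ = (4, 2, 1, 3): 6 + 11 + 12 + (-1) = 28
σ = (4, 2, 3, 1): 6 + 11 + 6 + 11 = 34
σ = (4, 3, 1, 2): 6 + (-8) + 12 + 21 = 31
σ = (4, 3, 2, 1): 6 + (-8) + (-1) + 11 = 8
Optimal value attained by: σ = (4, 3, 2, 1).
Answer: det⊕(T) = 8; verdict: NONSINGULAR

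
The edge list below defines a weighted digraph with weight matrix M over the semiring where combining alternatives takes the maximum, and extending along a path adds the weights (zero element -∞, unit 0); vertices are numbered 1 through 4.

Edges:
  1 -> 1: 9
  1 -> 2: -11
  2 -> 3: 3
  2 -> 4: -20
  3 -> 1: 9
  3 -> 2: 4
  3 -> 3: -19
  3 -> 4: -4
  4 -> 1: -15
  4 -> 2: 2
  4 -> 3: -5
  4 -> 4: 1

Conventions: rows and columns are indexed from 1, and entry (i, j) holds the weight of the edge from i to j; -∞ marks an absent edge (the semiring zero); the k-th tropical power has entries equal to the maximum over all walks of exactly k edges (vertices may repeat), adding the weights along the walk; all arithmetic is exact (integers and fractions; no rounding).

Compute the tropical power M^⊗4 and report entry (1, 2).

M^⊗2:
  [18, -2, -8, -31]
  [12, 7, -16, -1]
  [18, -2, 7, -3]
  [4, 3, 5, 2]
M^⊗3:
  [27, 7, 1, -12]
  [21, 1, 10, 0]
  [27, 11, 1, 3]
  [14, 9, 6, 3]
M^⊗4:
  [36, 16, 10, -3]
  [30, 14, 4, 6]
  [36, 16, 14, 4]
  [23, 10, 12, 4]
Key observation: the optimum is the walk 1->1->1->1->2, with weight 9 + 9 + 9 + (-11) = 16.
Optimal value attained by: walk 1->1->1->1->2.
Answer: (M^⊗4)[1][2] = 16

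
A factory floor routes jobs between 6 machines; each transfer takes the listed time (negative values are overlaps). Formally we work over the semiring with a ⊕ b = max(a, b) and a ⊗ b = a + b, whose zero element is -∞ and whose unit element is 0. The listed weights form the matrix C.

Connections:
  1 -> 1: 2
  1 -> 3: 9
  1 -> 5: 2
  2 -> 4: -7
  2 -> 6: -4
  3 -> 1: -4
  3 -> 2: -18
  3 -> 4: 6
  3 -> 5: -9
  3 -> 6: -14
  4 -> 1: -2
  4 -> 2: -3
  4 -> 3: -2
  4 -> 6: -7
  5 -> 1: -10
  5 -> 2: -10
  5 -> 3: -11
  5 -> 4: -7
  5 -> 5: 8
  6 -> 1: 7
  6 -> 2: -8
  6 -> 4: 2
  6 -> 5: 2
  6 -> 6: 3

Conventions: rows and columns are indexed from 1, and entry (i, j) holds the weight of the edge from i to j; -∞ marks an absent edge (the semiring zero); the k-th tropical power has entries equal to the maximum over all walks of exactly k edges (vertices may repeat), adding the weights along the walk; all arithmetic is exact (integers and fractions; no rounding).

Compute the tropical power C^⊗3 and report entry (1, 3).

C^⊗2:
  [5, -8, 11, 15, 10, -5]
  [3, -10, -9, -2, -2, -1]
  [4, 3, 5, -12, -1, -1]
  [0, -15, 7, 4, 0, -4]
  [-2, -2, -1, 1, 16, -14]
  [10, -1, 16, 5, 10, 6]
C^⊗3:
  [13, 12, 14, 17, 18, 8]
  [6, -5, 12, 1, 6, 2]
  [6, -9, 13, 11, 7, 2]
  [3, 1, 9, 13, 8, -1]
  [6, 6, 7, 9, 24, -6]
  [13, 2, 19, 22, 18, 9]
Key observation: the optimum is the walk 1->3->1->3, with weight 9 + (-4) + 9 = 14.
Optimal value attained by: walk 1->3->1->3.
Answer: (C^⊗3)[1][3] = 14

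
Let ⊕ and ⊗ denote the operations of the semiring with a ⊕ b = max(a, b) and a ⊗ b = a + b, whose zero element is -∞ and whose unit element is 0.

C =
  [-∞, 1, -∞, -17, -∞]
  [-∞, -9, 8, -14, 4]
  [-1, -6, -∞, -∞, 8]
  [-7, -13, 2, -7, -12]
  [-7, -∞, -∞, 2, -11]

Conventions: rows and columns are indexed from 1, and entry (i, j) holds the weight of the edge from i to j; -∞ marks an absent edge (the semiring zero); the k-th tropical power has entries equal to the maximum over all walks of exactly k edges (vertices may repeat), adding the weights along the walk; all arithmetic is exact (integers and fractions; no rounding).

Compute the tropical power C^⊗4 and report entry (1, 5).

C^⊗2:
  [-24, -8, 9, -13, 5]
  [7, 2, -1, 6, 16]
  [1, 0, 2, 10, -2]
  [1, -4, -5, -10, 10]
  [-5, -6, 4, -5, -10]
C^⊗3:
  [8, 3, 0, 7, 17]
  [9, 8, 10, 18, 7]
  [3, 2, 12, 3, 10]
  [3, 2, 4, 12, 3]
  [3, -2, 2, -8, 12]
C^⊗4:
  [10, 9, 11, 19, 8]
  [11, 10, 20, 11, 18]
  [11, 6, 10, 12, 20]
  [5, 4, 14, 5, 12]
  [5, 4, 6, 14, 10]
Key observation: the optimum is the walk 1->2->2->3->5, with weight 1 + (-9) + 8 + 8 = 8.
Optimal value attained by: walk 1->2->2->3->5.
Answer: (C^⊗4)[1][5] = 8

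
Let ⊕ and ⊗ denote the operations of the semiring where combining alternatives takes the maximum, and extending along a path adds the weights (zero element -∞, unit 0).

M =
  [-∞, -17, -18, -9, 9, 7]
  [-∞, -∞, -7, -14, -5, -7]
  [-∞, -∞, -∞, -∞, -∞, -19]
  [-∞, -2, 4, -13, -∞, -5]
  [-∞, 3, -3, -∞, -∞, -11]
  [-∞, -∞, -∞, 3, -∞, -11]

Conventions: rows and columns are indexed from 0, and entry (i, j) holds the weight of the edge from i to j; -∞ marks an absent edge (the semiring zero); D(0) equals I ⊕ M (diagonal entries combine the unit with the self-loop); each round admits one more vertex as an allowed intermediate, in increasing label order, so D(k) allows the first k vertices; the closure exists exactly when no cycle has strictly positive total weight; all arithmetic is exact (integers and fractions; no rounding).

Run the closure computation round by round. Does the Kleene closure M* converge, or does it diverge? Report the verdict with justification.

D(0):
  [0, -17, -18, -9, 9, 7]
  [-∞, 0, -7, -14, -5, -7]
  [-∞, -∞, 0, -∞, -∞, -19]
  [-∞, -2, 4, 0, -∞, -5]
  [-∞, 3, -3, -∞, 0, -11]
  [-∞, -∞, -∞, 3, -∞, 0]
D(1):
  [0, -17, -18, -9, 9, 7]
  [-∞, 0, -7, -14, -5, -7]
  [-∞, -∞, 0, -∞, -∞, -19]
  [-∞, -2, 4, 0, -∞, -5]
  [-∞, 3, -3, -∞, 0, -11]
  [-∞, -∞, -∞, 3, -∞, 0]
D(2):
  [0, -17, -18, -9, 9, 7]
  [-∞, 0, -7, -14, -5, -7]
  [-∞, -∞, 0, -∞, -∞, -19]
  [-∞, -2, 4, 0, -7, -5]
  [-∞, 3, -3, -11, 0, -4]
  [-∞, -∞, -∞, 3, -∞, 0]
D(3):
  [0, -17, -18, -9, 9, 7]
  [-∞, 0, -7, -14, -5, -7]
  [-∞, -∞, 0, -∞, -∞, -19]
  [-∞, -2, 4, 0, -7, -5]
  [-∞, 3, -3, -11, 0, -4]
  [-∞, -∞, -∞, 3, -∞, 0]
D(4):
  [0, -11, -5, -9, 9, 7]
  [-∞, 0, -7, -14, -5, -7]
  [-∞, -∞, 0, -∞, -∞, -19]
  [-∞, -2, 4, 0, -7, -5]
  [-∞, 3, -3, -11, 0, -4]
  [-∞, 1, 7, 3, -4, 0]
D(5):
  [0, 12, 6, -2, 9, 7]
  [-∞, 0, -7, -14, -5, -7]
  [-∞, -∞, 0, -∞, -∞, -19]
  [-∞, -2, 4, 0, -7, -5]
  [-∞, 3, -3, -11, 0, -4]
  [-∞, 1, 7, 3, -4, 0]
D(6):
  [0, 12, 14, 10, 9, 7]
  [-∞, 0, 0, -4, -5, -7]
  [-∞, -18, 0, -16, -23, -19]
  [-∞, -2, 4, 0, -7, -5]
  [-∞, 3, 3, -1, 0, -4]
  [-∞, 1, 7, 3, -4, 0]
Key observation: every diagonal entry stays at the unit through all rounds, so no improving cycle exists.
Answer: CONVERGES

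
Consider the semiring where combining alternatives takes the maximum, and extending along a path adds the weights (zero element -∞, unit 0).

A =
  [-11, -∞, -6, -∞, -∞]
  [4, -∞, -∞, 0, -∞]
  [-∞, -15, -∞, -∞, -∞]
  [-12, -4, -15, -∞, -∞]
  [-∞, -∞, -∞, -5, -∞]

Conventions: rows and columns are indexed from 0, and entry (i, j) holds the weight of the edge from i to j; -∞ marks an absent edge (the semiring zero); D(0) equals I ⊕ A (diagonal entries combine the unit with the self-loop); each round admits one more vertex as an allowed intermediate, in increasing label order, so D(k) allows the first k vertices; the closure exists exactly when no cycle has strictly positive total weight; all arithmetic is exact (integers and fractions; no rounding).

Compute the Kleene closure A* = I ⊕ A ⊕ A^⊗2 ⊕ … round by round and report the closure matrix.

D(0):
  [0, -∞, -6, -∞, -∞]
  [4, 0, -∞, 0, -∞]
  [-∞, -15, 0, -∞, -∞]
  [-12, -4, -15, 0, -∞]
  [-∞, -∞, -∞, -5, 0]
D(1):
  [0, -∞, -6, -∞, -∞]
  [4, 0, -2, 0, -∞]
  [-∞, -15, 0, -∞, -∞]
  [-12, -4, -15, 0, -∞]
  [-∞, -∞, -∞, -5, 0]
D(2):
  [0, -∞, -6, -∞, -∞]
  [4, 0, -2, 0, -∞]
  [-11, -15, 0, -15, -∞]
  [0, -4, -6, 0, -∞]
  [-∞, -∞, -∞, -5, 0]
D(3):
  [0, -21, -6, -21, -∞]
  [4, 0, -2, 0, -∞]
  [-11, -15, 0, -15, -∞]
  [0, -4, -6, 0, -∞]
  [-∞, -∞, -∞, -5, 0]
D(4):
  [0, -21, -6, -21, -∞]
  [4, 0, -2, 0, -∞]
  [-11, -15, 0, -15, -∞]
  [0, -4, -6, 0, -∞]
  [-5, -9, -11, -5, 0]
D(5):
  [0, -21, -6, -21, -∞]
  [4, 0, -2, 0, -∞]
  [-11, -15, 0, -15, -∞]
  [0, -4, -6, 0, -∞]
  [-5, -9, -11, -5, 0]
Answer: A* = [[0, -21, -6, -21, -∞], [4, 0, -2, 0, -∞], [-11, -15, 0, -15, -∞], [0, -4, -6, 0, -∞], [-5, -9, -11, -5, 0]]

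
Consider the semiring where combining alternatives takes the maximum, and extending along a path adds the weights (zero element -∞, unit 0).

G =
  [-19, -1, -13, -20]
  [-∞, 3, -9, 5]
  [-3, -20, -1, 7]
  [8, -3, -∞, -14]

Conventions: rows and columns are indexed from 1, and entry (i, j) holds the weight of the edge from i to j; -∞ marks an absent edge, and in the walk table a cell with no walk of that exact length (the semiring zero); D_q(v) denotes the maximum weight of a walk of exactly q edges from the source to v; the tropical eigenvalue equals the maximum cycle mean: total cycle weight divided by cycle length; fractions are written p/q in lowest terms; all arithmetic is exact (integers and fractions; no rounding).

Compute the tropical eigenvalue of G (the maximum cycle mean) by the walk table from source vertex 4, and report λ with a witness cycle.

q=0: [-∞, -∞, -∞, 0]
q=1: [8, -3, -∞, -14]
q=2: [-6, 7, -5, 2]
q=3: [10, 10, -2, 12]
q=4: [20, 13, 1, 15]
Optimal cycle mean attained by: cycle 1->2->4->1, total (-1) + 5 + 8, length 3.
Answer: λ = 4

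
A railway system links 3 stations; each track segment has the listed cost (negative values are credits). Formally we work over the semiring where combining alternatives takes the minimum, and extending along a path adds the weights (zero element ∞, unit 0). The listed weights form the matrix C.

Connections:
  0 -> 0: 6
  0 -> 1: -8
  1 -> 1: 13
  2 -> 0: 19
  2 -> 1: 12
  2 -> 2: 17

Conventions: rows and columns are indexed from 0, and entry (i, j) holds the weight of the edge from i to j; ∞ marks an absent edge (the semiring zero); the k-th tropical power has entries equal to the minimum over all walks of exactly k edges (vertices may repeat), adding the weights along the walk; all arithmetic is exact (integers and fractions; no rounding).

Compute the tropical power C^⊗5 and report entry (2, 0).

C^⊗2:
  [12, -2, ∞]
  [∞, 26, ∞]
  [25, 11, 34]
C^⊗3:
  [18, 4, ∞]
  [∞, 39, ∞]
  [31, 17, 51]
C^⊗4:
  [24, 10, ∞]
  [∞, 52, ∞]
  [37, 23, 68]
C^⊗5:
  [30, 16, ∞]
  [∞, 65, ∞]
  [43, 29, 85]
Key observation: the optimum is the walk 2->0->0->0->0->0, with weight 19 + 6 + 6 + 6 + 6 = 43.
Optimal value attained by: walk 2->0->0->0->0->0.
Answer: (C^⊗5)[2][0] = 43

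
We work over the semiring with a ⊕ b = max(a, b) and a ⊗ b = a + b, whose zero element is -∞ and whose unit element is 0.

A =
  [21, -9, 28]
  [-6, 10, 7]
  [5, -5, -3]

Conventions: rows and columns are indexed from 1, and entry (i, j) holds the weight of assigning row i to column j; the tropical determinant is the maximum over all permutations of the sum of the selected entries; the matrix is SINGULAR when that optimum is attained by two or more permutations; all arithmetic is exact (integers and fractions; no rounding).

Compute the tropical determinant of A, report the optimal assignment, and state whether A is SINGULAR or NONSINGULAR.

σ = (1, 2, 3): 21 + 10 + (-3) = 28
σ = (1, 3, 2): 21 + 7 + (-5) = 23
σ = (2, 1, 3): (-9) + (-6) + (-3) = -18
σ = (2, 3, 1): (-9) + 7 + 5 = 3
σ = (3, 1, 2): 28 + (-6) + (-5) = 17
σ = (3, 2, 1): 28 + 10 + 5 = 43
Optimal value attained by: σ = (3, 2, 1).
Answer: det⊕(A) = 43; verdict: NONSINGULAR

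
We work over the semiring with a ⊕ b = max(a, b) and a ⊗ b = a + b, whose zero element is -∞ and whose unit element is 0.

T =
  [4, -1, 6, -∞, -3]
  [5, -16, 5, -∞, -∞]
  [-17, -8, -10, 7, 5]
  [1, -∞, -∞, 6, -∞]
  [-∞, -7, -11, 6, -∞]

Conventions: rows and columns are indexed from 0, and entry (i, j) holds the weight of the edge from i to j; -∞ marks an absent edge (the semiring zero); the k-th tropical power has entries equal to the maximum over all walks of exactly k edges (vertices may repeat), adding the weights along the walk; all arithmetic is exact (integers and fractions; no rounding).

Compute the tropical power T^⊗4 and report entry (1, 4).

T^⊗2:
  [8, 3, 10, 13, 11]
  [9, 4, 11, 12, 10]
  [8, -2, -3, 13, -5]
  [7, 0, 7, 12, -2]
  [7, -19, -2, 12, -6]
T^⊗3:
  [14, 7, 14, 19, 15]
  [13, 8, 15, 18, 16]
  [14, 7, 14, 19, 5]
  [13, 6, 13, 18, 12]
  [13, 6, 13, 18, 4]
T^⊗4:
  [20, 13, 20, 25, 19]
  [19, 12, 19, 24, 20]
  [20, 13, 20, 25, 19]
  [19, 12, 19, 24, 18]
  [19, 12, 19, 24, 18]
Key observation: the optimum is the walk 1->0->0->2->4, with weight 5 + 4 + 6 + 5 = 20.
Optimal value attained by: walk 1->0->0->2->4.
Answer: (T^⊗4)[1][4] = 20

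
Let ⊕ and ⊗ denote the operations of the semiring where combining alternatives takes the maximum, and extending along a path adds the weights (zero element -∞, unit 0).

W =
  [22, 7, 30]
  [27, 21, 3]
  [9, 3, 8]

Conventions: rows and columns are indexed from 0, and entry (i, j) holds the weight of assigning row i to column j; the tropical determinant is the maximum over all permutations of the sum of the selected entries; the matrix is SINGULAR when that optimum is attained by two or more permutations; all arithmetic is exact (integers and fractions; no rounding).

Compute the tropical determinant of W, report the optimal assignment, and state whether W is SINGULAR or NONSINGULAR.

σ = (0, 1, 2): 22 + 21 + 8 = 51
σ = (0, 2, 1): 22 + 3 + 3 = 28
σ = (1, 0, 2): 7 + 27 + 8 = 42
σ = (1, 2, 0): 7 + 3 + 9 = 19
σ = (2, 0, 1): 30 + 27 + 3 = 60
σ = (2, 1, 0): 30 + 21 + 9 = 60
Optimal value attained by: σ = (2, 0, 1).
Answer: det⊕(W) = 60; verdict: SINGULAR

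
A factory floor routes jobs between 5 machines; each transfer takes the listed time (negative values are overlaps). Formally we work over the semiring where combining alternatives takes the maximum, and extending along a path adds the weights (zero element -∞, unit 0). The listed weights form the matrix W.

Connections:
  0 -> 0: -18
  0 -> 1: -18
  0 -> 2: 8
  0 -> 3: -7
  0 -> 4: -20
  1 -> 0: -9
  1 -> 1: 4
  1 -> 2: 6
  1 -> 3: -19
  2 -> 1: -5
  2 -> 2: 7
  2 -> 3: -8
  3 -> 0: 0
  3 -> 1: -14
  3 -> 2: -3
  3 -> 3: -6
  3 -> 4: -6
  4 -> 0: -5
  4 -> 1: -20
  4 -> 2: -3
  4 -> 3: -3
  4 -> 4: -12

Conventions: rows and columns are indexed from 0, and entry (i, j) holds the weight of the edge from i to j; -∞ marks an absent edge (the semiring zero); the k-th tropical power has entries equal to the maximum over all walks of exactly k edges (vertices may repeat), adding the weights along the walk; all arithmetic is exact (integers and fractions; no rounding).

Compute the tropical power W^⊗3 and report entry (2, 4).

W^⊗2:
  [-7, 3, 15, 0, -13]
  [-5, 8, 13, -2, -25]
  [-8, 2, 14, -1, -14]
  [-6, -8, 8, -7, -12]
  [-3, -8, 4, -9, -9]
W^⊗3:
  [0, 10, 22, 7, -6]
  [-1, 12, 20, 5, -8]
  [-1, 9, 21, 6, -7]
  [-7, 3, 15, 0, -13]
  [-9, -1, 11, -4, -15]
Key observation: the optimum is the walk 2->2->3->4, with weight 7 + (-8) + (-6) = -7.
Optimal value attained by: walk 2->2->3->4.
Answer: (W^⊗3)[2][4] = -7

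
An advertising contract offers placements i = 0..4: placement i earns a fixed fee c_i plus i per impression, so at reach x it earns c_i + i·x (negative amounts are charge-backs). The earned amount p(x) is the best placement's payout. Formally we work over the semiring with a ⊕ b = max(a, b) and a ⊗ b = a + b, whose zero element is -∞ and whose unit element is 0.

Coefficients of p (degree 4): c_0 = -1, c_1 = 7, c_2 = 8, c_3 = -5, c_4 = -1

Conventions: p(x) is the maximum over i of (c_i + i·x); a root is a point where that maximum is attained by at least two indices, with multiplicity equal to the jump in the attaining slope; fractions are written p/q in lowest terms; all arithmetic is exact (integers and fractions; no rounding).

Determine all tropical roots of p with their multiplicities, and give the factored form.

hull edge (i=0, c=-1) to (i=1, c=7): slope 8, span 1
hull edge (i=1, c=7) to (i=2, c=8): slope 1, span 1
hull edge (i=2, c=8) to (i=4, c=-1): slope -9/2, span 2
Factored form: p(x) = -1 ⊗ (x ⊕ (-8)) ⊗ (x ⊕ (-1)) ⊗ (x ⊕ 9/2) ⊗ (x ⊕ 9/2)
Answer: roots = -8 (mult 1), -1 (mult 1), 9/2 (mult 2)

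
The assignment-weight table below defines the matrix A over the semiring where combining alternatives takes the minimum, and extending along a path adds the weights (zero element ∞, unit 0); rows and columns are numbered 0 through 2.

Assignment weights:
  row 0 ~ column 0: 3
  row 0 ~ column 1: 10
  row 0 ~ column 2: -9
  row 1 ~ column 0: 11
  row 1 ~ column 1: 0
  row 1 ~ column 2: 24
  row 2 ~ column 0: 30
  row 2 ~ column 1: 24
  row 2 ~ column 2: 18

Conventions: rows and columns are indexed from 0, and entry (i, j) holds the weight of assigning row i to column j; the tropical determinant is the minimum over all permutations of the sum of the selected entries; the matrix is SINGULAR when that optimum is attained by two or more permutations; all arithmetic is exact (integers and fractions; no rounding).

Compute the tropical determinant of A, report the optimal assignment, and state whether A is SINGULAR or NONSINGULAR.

σ = (0, 1, 2): 3 + 0 + 18 = 21
σ = (0, 2, 1): 3 + 24 + 24 = 51
σ = (1, 0, 2): 10 + 11 + 18 = 39
σ = (1, 2, 0): 10 + 24 + 30 = 64
σ = (2, 0, 1): (-9) + 11 + 24 = 26
σ = (2, 1, 0): (-9) + 0 + 30 = 21
Optimal value attained by: σ = (0, 1, 2).
Answer: det⊕(A) = 21; verdict: SINGULAR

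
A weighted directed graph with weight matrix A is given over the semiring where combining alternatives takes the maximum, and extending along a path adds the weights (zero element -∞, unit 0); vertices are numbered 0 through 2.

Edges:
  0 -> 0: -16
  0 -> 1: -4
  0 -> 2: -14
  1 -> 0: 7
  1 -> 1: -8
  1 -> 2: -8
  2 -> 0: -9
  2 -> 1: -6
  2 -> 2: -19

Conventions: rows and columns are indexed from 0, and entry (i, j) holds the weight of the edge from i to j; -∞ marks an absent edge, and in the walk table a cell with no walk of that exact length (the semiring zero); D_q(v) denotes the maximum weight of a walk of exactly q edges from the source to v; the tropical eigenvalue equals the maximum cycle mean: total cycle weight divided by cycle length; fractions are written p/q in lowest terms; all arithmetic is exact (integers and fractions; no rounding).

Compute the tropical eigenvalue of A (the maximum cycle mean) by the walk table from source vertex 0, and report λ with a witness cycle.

q=0: [0, -∞, -∞]
q=1: [-16, -4, -14]
q=2: [3, -12, -12]
q=3: [-5, -1, -11]
Optimal cycle mean attained by: cycle 0->1->0, total (-4) + 7, length 2.
Answer: λ = 3/2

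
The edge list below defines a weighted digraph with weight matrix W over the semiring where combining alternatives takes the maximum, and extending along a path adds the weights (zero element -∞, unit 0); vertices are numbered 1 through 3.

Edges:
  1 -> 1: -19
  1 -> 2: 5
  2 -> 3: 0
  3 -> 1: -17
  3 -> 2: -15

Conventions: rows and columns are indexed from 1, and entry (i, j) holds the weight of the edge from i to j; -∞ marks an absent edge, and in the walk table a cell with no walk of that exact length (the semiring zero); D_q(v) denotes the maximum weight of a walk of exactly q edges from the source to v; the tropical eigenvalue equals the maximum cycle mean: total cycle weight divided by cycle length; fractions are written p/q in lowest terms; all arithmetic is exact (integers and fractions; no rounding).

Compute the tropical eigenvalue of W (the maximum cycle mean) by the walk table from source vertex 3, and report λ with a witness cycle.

q=0: [-∞, -∞, 0]
q=1: [-17, -15, -∞]
q=2: [-36, -12, -15]
q=3: [-32, -30, -12]
Optimal cycle mean attained by: cycle 1->2->3->1, total 5 + 0 + (-17), length 3.
Answer: λ = -4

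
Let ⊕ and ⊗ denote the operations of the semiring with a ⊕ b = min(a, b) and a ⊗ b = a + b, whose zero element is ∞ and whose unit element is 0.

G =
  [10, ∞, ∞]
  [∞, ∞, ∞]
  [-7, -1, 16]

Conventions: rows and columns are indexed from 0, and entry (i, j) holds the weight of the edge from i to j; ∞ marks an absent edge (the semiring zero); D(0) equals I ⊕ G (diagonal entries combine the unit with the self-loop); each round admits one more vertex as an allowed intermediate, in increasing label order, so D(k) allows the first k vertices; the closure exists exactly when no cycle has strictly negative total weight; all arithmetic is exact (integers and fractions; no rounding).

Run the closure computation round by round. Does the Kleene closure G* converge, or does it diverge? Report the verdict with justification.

D(0):
  [0, ∞, ∞]
  [∞, 0, ∞]
  [-7, -1, 0]
D(1):
  [0, ∞, ∞]
  [∞, 0, ∞]
  [-7, -1, 0]
D(2):
  [0, ∞, ∞]
  [∞, 0, ∞]
  [-7, -1, 0]
D(3):
  [0, ∞, ∞]
  [∞, 0, ∞]
  [-7, -1, 0]
Key observation: every diagonal entry stays at the unit through all rounds, so no improving cycle exists.
Answer: CONVERGES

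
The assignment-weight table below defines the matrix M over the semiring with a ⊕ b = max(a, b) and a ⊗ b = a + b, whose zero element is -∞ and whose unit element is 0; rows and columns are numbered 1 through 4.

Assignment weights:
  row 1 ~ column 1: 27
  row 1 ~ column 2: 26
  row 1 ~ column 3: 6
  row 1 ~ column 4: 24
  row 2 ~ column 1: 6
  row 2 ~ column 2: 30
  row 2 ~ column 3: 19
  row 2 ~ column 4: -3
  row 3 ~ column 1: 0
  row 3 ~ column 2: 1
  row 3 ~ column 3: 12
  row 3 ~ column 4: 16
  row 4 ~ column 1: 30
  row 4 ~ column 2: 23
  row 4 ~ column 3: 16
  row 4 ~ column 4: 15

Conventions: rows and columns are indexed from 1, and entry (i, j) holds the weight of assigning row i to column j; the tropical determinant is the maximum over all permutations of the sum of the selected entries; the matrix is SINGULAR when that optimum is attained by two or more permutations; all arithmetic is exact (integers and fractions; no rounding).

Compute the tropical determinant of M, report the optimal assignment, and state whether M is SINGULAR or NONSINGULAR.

σ = (1, 2, 3, 4): 27 + 30 + 12 + 15 = 84
σ = (1, 2, 4, 3): 27 + 30 + 16 + 16 = 89
σ = (1, 3, 2, 4): 27 + 19 + 1 + 15 = 62
σ = (1, 3, 4, 2): 27 + 19 + 16 + 23 = 85
σ = (1, 4, 2, 3): 27 + (-3) + 1 + 16 = 41
σ = (1, 4, 3, 2): 27 + (-3) + 12 + 23 = 59
σ = (2, 1, 3, 4): 26 + 6 + 12 + 15 = 59
σ = (2, 1, 4, 3): 26 + 6 + 16 + 16 = 64
σ = (2, 3, 1, 4): 26 + 19 + 0 + 15 = 60
σ = (2, 3, 4, 1): 26 + 19 + 16 + 30 = 91
σ = (2, 4, 1, 3): 26 + (-3) + 0 + 16 = 39
σ = (2, 4, 3, 1): 26 + (-3) + 12 + 30 = 65
σ = (3, 1, 2, 4): 6 + 6 + 1 + 15 = 28
σ = (3, 1, 4, 2): 6 + 6 + 16 + 23 = 51
σ = (3, 2, 1, 4): 6 + 30 + 0 + 15 = 51
σ = (3, 2, 4, 1): 6 + 30 + 16 + 30 = 82
σ = (3, 4, 1, 2): 6 + (-3) + 0 + 23 = 26
σ = (3, 4, 2, 1): 6 + (-3) + 1 + 30 = 34
σ = (4, 1, 2, 3): 24 + 6 + 1 + 16 = 47
σ = (4, 1, 3, 2): 24 + 6 + 12 + 23 = 65
σ = (4, 2, 1, 3): 24 + 30 + 0 + 16 = 70
σ = (4, 2, 3, 1): 24 + 30 + 12 + 30 = 96
σ = (4, 3, 1, 2): 24 + 19 + 0 + 23 = 66
σ = (4, 3, 2, 1): 24 + 19 + 1 + 30 = 74
Optimal value attained by: σ = (4, 2, 3, 1).
Answer: det⊕(M) = 96; verdict: NONSINGULAR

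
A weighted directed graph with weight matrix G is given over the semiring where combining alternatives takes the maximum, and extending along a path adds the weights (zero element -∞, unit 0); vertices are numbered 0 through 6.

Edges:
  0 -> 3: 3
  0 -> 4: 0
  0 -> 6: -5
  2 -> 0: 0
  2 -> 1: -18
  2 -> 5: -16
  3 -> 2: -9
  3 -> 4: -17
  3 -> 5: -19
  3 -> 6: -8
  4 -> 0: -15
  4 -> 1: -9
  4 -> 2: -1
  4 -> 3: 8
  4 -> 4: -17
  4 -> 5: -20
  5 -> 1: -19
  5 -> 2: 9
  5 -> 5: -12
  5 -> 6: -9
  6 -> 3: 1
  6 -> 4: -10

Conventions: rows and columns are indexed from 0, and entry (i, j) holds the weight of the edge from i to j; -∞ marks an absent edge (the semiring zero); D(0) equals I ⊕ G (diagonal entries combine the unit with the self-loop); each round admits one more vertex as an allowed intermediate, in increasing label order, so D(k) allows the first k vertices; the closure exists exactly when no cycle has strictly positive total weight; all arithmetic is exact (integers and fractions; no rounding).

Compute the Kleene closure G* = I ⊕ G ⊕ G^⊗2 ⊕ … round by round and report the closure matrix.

D(0):
  [0, -∞, -∞, 3, 0, -∞, -5]
  [-∞, 0, -∞, -∞, -∞, -∞, -∞]
  [0, -18, 0, -∞, -∞, -16, -∞]
  [-∞, -∞, -9, 0, -17, -19, -8]
  [-15, -9, -1, 8, 0, -20, -∞]
  [-∞, -19, 9, -∞, -∞, 0, -9]
  [-∞, -∞, -∞, 1, -10, -∞, 0]
D(1):
  [0, -∞, -∞, 3, 0, -∞, -5]
  [-∞, 0, -∞, -∞, -∞, -∞, -∞]
  [0, -18, 0, 3, 0, -16, -5]
  [-∞, -∞, -9, 0, -17, -19, -8]
  [-15, -9, -1, 8, 0, -20, -20]
  [-∞, -19, 9, -∞, -∞, 0, -9]
  [-∞, -∞, -∞, 1, -10, -∞, 0]
D(2):
  [0, -∞, -∞, 3, 0, -∞, -5]
  [-∞, 0, -∞, -∞, -∞, -∞, -∞]
  [0, -18, 0, 3, 0, -16, -5]
  [-∞, -∞, -9, 0, -17, -19, -8]
  [-15, -9, -1, 8, 0, -20, -20]
  [-∞, -19, 9, -∞, -∞, 0, -9]
  [-∞, -∞, -∞, 1, -10, -∞, 0]
D(3):
  [0, -∞, -∞, 3, 0, -∞, -5]
  [-∞, 0, -∞, -∞, -∞, -∞, -∞]
  [0, -18, 0, 3, 0, -16, -5]
  [-9, -27, -9, 0, -9, -19, -8]
  [-1, -9, -1, 8, 0, -17, -6]
  [9, -9, 9, 12, 9, 0, 4]
  [-∞, -∞, -∞, 1, -10, -∞, 0]
D(4):
  [0, -24, -6, 3, 0, -16, -5]
  [-∞, 0, -∞, -∞, -∞, -∞, -∞]
  [0, -18, 0, 3, 0, -16, -5]
  [-9, -27, -9, 0, -9, -19, -8]
  [-1, -9, -1, 8, 0, -11, 0]
  [9, -9, 9, 12, 9, 0, 4]
  [-8, -26, -8, 1, -8, -18, 0]
D(5):
  [0, -9, -1, 8, 0, -11, 0]
  [-∞, 0, -∞, -∞, -∞, -∞, -∞]
  [0, -9, 0, 8, 0, -11, 0]
  [-9, -18, -9, 0, -9, -19, -8]
  [-1, -9, -1, 8, 0, -11, 0]
  [9, 0, 9, 17, 9, 0, 9]
  [-8, -17, -8, 1, -8, -18, 0]
D(6):
  [0, -9, -1, 8, 0, -11, 0]
  [-∞, 0, -∞, -∞, -∞, -∞, -∞]
  [0, -9, 0, 8, 0, -11, 0]
  [-9, -18, -9, 0, -9, -19, -8]
  [-1, -9, -1, 8, 0, -11, 0]
  [9, 0, 9, 17, 9, 0, 9]
  [-8, -17, -8, 1, -8, -18, 0]
D(7):
  [0, -9, -1, 8, 0, -11, 0]
  [-∞, 0, -∞, -∞, -∞, -∞, -∞]
  [0, -9, 0, 8, 0, -11, 0]
  [-9, -18, -9, 0, -9, -19, -8]
  [-1, -9, -1, 8, 0, -11, 0]
  [9, 0, 9, 17, 9, 0, 9]
  [-8, -17, -8, 1, -8, -18, 0]
Answer: G* = [[0, -9, -1, 8, 0, -11, 0], [-∞, 0, -∞, -∞, -∞, -∞, -∞], [0, -9, 0, 8, 0, -11, 0], [-9, -18, -9, 0, -9, -19, -8], [-1, -9, -1, 8, 0, -11, 0], [9, 0, 9, 17, 9, 0, 9], [-8, -17, -8, 1, -8, -18, 0]]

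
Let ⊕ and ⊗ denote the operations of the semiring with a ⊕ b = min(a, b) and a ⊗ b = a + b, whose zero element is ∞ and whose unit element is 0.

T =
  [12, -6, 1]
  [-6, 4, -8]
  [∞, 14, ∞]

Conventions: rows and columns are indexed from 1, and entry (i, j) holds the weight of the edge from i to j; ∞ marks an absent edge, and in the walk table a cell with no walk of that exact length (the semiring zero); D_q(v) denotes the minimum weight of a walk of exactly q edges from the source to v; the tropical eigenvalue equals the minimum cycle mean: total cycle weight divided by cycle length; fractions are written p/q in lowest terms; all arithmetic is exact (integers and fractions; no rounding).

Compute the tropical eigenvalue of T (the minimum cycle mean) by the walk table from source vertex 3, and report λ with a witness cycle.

q=0: [∞, ∞, 0]
q=1: [∞, 14, ∞]
q=2: [8, 18, 6]
q=3: [12, 2, 9]
Optimal cycle mean attained by: cycle 1->2->1, total (-6) + (-6), length 2.
Answer: λ = -6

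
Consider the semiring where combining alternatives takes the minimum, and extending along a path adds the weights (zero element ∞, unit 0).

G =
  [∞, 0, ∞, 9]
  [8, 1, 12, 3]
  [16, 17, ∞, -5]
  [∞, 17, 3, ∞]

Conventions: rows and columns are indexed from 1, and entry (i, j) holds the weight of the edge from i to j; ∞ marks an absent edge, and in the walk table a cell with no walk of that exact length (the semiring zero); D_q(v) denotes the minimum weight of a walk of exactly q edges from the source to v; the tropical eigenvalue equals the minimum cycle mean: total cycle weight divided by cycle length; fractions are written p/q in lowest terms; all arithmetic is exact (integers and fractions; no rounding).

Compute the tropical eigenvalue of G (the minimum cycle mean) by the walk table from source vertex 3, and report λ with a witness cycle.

q=0: [∞, ∞, 0, ∞]
q=1: [16, 17, ∞, -5]
q=2: [25, 12, -2, 20]
q=3: [14, 13, 23, -7]
q=4: [21, 10, -4, 16]
Optimal cycle mean attained by: cycle 3->4->3, total (-5) + 3, length 2.
Answer: λ = -1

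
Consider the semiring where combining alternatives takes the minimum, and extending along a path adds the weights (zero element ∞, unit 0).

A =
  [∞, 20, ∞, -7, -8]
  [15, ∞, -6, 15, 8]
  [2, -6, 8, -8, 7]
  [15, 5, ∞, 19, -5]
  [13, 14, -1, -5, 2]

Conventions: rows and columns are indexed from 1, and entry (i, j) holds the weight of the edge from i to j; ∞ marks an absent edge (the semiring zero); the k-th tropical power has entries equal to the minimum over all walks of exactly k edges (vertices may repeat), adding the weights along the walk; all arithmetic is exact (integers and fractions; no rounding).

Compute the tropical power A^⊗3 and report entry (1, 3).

A^⊗2:
  [5, -2, -9, -13, -12]
  [-4, -12, 2, -14, 1]
  [7, -3, -12, -5, -13]
  [8, 9, -6, -10, -3]
  [1, -7, 1, -9, -10]
A^⊗3:
  [-7, -15, -13, -17, -18]
  [1, -9, -18, -11, -19]
  [-10, -18, -14, -20, -11]
  [-4, -12, -4, -14, -15]
  [3, -5, -13, -15, -14]
Key observation: the optimum is the walk 1->4->5->3, with weight (-7) + (-5) + (-1) = -13.
Optimal value attained by: walk 1->4->5->3.
Answer: (A^⊗3)[1][3] = -13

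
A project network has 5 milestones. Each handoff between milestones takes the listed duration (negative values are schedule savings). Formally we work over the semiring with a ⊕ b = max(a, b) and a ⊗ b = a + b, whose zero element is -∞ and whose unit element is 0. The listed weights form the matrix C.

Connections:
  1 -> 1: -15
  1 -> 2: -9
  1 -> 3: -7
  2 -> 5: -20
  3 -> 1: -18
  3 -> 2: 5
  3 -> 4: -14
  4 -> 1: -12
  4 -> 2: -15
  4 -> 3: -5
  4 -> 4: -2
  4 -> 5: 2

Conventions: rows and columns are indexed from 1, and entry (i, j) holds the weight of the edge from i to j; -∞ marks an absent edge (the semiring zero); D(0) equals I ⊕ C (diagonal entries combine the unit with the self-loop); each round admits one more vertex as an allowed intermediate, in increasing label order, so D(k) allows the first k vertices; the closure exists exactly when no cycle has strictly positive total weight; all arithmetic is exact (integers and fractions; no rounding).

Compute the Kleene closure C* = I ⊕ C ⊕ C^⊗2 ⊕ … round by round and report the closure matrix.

D(0):
  [0, -9, -7, -∞, -∞]
  [-∞, 0, -∞, -∞, -20]
  [-18, 5, 0, -14, -∞]
  [-12, -15, -5, 0, 2]
  [-∞, -∞, -∞, -∞, 0]
D(1):
  [0, -9, -7, -∞, -∞]
  [-∞, 0, -∞, -∞, -20]
  [-18, 5, 0, -14, -∞]
  [-12, -15, -5, 0, 2]
  [-∞, -∞, -∞, -∞, 0]
D(2):
  [0, -9, -7, -∞, -29]
  [-∞, 0, -∞, -∞, -20]
  [-18, 5, 0, -14, -15]
  [-12, -15, -5, 0, 2]
  [-∞, -∞, -∞, -∞, 0]
D(3):
  [0, -2, -7, -21, -22]
  [-∞, 0, -∞, -∞, -20]
  [-18, 5, 0, -14, -15]
  [-12, 0, -5, 0, 2]
  [-∞, -∞, -∞, -∞, 0]
D(4):
  [0, -2, -7, -21, -19]
  [-∞, 0, -∞, -∞, -20]
  [-18, 5, 0, -14, -12]
  [-12, 0, -5, 0, 2]
  [-∞, -∞, -∞, -∞, 0]
D(5):
  [0, -2, -7, -21, -19]
  [-∞, 0, -∞, -∞, -20]
  [-18, 5, 0, -14, -12]
  [-12, 0, -5, 0, 2]
  [-∞, -∞, -∞, -∞, 0]
Answer: C* = [[0, -2, -7, -21, -19], [-∞, 0, -∞, -∞, -20], [-18, 5, 0, -14, -12], [-12, 0, -5, 0, 2], [-∞, -∞, -∞, -∞, 0]]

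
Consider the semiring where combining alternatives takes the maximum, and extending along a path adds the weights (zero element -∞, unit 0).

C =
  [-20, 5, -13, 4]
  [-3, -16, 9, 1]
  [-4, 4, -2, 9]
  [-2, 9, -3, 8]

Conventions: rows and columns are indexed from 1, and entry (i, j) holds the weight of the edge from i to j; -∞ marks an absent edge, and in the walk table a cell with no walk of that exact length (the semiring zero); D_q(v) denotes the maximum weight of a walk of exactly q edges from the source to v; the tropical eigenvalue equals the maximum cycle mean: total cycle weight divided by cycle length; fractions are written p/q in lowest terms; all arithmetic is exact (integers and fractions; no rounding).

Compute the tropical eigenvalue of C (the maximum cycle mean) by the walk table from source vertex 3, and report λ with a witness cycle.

q=0: [-∞, -∞, 0, -∞]
q=1: [-4, 4, -2, 9]
q=2: [7, 18, 13, 17]
q=3: [15, 26, 27, 25]
q=4: [23, 34, 35, 36]
Optimal cycle mean attained by: cycle 2->3->4->2, total 9 + 9 + 9, length 3.
Answer: λ = 9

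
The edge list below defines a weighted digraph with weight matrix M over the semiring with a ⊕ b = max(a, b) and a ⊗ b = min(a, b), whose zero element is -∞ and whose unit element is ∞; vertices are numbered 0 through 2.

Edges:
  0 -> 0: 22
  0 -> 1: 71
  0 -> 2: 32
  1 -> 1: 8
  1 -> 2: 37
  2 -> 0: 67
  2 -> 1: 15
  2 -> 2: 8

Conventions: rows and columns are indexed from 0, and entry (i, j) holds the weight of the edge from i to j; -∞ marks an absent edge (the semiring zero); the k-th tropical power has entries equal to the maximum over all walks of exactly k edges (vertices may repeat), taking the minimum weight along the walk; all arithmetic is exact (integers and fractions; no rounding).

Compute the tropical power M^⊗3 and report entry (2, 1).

M^⊗2:
  [32, 22, 37]
  [37, 15, 8]
  [22, 67, 32]
M^⊗3:
  [37, 32, 32]
  [22, 37, 32]
  [32, 22, 37]
Key observation: the optimum is the walk 2->0->0->1, with weight 67 min 22 min 71 = 22.
Optimal value attained by: walk 2->0->0->1.
Answer: (M^⊗3)[2][1] = 22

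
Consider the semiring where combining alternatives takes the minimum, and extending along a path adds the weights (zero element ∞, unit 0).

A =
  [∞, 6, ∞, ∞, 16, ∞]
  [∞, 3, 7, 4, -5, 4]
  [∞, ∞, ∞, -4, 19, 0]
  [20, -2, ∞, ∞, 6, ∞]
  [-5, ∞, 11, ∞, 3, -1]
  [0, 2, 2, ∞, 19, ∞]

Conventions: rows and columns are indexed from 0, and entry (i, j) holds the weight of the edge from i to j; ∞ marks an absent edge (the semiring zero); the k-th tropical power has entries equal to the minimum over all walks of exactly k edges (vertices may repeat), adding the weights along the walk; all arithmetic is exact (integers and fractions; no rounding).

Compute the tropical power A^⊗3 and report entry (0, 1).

A^⊗2:
  [11, 9, 13, 10, 1, 10]
  [-10, 2, 6, 3, -2, -6]
  [0, -6, 2, ∞, 2, 18]
  [1, 1, 5, 2, -7, 2]
  [-2, 1, 1, 7, 6, 2]
  [14, 5, 9, -2, -3, 2]
A^⊗3:
  [-4, 8, 12, 9, 4, 0]
  [-7, -4, -4, 2, -3, -3]
  [-3, -3, 1, -2, -11, -2]
  [-12, 0, 4, 1, -4, -8]
  [1, 4, 4, -3, -4, 1]
  [-8, -4, 4, 5, 0, -4]
Key observation: the optimum is the walk 0->1->3->1, with weight 6 + 4 + (-2) = 8.
Optimal value attained by: walk 0->1->3->1.
Answer: (A^⊗3)[0][1] = 8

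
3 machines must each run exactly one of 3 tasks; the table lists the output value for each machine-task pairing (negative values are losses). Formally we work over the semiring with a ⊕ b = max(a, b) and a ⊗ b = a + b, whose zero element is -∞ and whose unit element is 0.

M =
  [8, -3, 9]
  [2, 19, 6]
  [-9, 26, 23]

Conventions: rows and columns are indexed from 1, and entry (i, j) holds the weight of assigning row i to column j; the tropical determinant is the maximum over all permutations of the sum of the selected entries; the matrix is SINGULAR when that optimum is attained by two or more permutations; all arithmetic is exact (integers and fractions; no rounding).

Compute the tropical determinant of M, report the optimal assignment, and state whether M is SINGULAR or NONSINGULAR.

σ = (1, 2, 3): 8 + 19 + 23 = 50
σ = (1, 3, 2): 8 + 6 + 26 = 40
σ = (2, 1, 3): (-3) + 2 + 23 = 22
σ = (2, 3, 1): (-3) + 6 + (-9) = -6
σ = (3, 1, 2): 9 + 2 + 26 = 37
σ = (3, 2, 1): 9 + 19 + (-9) = 19
Optimal value attained by: σ = (1, 2, 3).
Answer: det⊕(M) = 50; verdict: NONSINGULAR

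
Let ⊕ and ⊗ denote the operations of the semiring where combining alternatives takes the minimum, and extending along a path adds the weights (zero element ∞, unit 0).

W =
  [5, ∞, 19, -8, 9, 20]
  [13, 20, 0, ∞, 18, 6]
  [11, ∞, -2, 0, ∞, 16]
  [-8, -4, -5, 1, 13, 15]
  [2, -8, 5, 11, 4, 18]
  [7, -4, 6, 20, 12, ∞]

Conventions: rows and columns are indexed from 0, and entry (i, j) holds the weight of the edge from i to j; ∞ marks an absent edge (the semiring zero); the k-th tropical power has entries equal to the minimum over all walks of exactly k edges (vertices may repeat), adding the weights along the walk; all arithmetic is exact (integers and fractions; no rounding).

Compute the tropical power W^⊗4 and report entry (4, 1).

W^⊗2:
  [-16, -12, -13, -7, 5, 7]
  [11, 2, -2, 0, 18, 16]
  [-8, -4, -5, -2, 13, 14]
  [-7, -3, -7, -16, 1, 2]
  [3, -4, -8, -6, 8, -2]
  [9, 4, -4, -1, 14, 2]
W^⊗3:
  [-15, -11, -15, -24, -7, -6]
  [-8, -4, -5, -2, 13, 8]
  [-10, -6, -7, -16, 1, 2]
  [-24, -20, -21, -15, -3, -1]
  [-14, -10, -11, -8, 7, 2]
  [-9, -5, -6, -4, 12, 10]
W^⊗4:
  [-32, -28, -29, -23, -11, -9]
  [-10, -6, -7, -16, 1, 2]
  [-24, -20, -21, -18, -3, -1]
  [-23, -19, -23, -32, -15, -14]
  [-16, -12, -13, -22, -5, -4]
  [-12, -8, -9, -17, 0, 1]
Key observation: the optimum is the walk 4->1->2->3->1, with weight (-8) + 0 + 0 + (-4) = -12.
Optimal value attained by: walk 4->1->2->3->1.
Answer: (W^⊗4)[4][1] = -12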